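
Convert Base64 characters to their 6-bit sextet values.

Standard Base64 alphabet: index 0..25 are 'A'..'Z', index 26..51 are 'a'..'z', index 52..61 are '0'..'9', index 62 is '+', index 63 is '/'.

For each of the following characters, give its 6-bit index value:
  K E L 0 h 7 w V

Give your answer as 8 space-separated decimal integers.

'K': A..Z range, ord('K') − ord('A') = 10
'E': A..Z range, ord('E') − ord('A') = 4
'L': A..Z range, ord('L') − ord('A') = 11
'0': 0..9 range, 52 + ord('0') − ord('0') = 52
'h': a..z range, 26 + ord('h') − ord('a') = 33
'7': 0..9 range, 52 + ord('7') − ord('0') = 59
'w': a..z range, 26 + ord('w') − ord('a') = 48
'V': A..Z range, ord('V') − ord('A') = 21

Answer: 10 4 11 52 33 59 48 21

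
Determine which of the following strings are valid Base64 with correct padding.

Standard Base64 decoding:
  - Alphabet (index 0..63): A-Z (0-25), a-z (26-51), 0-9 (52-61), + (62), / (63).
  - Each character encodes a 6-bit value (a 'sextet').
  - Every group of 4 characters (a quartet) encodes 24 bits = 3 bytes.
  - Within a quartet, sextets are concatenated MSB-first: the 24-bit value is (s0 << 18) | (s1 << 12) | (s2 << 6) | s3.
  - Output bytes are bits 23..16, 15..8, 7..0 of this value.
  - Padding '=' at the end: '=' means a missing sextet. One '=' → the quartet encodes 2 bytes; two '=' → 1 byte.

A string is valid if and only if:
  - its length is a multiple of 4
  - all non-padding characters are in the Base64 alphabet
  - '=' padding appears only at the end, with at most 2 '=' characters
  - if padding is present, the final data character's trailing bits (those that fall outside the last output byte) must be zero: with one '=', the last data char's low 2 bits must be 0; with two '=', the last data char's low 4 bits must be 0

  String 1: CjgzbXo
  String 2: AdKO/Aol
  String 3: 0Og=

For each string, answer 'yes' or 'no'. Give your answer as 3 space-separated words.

String 1: 'CjgzbXo' → invalid (len=7 not mult of 4)
String 2: 'AdKO/Aol' → valid
String 3: '0Og=' → valid

Answer: no yes yes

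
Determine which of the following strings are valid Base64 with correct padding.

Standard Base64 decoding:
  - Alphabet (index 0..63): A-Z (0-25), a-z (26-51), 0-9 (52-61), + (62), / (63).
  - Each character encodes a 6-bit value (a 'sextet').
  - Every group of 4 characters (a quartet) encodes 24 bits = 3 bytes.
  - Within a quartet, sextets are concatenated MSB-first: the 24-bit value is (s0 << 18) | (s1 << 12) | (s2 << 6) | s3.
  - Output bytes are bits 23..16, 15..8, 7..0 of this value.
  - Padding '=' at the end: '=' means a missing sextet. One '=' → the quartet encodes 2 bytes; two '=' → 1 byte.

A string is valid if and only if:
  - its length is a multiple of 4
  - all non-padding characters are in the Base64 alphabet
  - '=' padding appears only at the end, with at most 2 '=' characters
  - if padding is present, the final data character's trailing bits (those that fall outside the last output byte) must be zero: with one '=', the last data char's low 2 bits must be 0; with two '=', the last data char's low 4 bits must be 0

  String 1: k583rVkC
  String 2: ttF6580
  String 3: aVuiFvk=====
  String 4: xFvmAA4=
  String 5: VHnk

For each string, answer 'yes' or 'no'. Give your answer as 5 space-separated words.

String 1: 'k583rVkC' → valid
String 2: 'ttF6580' → invalid (len=7 not mult of 4)
String 3: 'aVuiFvk=====' → invalid (5 pad chars (max 2))
String 4: 'xFvmAA4=' → valid
String 5: 'VHnk' → valid

Answer: yes no no yes yes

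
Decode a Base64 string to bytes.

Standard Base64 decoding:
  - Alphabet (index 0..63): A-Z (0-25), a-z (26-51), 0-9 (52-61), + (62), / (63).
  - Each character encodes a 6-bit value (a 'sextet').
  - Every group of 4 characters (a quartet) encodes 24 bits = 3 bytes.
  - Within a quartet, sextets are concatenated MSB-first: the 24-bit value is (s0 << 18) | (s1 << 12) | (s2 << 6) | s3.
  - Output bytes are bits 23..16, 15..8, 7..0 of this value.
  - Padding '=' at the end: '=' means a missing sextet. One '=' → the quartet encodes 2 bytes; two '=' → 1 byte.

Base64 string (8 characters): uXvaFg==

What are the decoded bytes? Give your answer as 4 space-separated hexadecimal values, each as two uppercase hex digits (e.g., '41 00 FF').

After char 0 ('u'=46): chars_in_quartet=1 acc=0x2E bytes_emitted=0
After char 1 ('X'=23): chars_in_quartet=2 acc=0xB97 bytes_emitted=0
After char 2 ('v'=47): chars_in_quartet=3 acc=0x2E5EF bytes_emitted=0
After char 3 ('a'=26): chars_in_quartet=4 acc=0xB97BDA -> emit B9 7B DA, reset; bytes_emitted=3
After char 4 ('F'=5): chars_in_quartet=1 acc=0x5 bytes_emitted=3
After char 5 ('g'=32): chars_in_quartet=2 acc=0x160 bytes_emitted=3
Padding '==': partial quartet acc=0x160 -> emit 16; bytes_emitted=4

Answer: B9 7B DA 16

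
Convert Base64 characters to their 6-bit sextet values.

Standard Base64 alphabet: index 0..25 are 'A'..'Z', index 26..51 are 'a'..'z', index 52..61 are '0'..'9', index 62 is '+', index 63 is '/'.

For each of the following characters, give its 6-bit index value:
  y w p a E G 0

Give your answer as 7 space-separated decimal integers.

Answer: 50 48 41 26 4 6 52

Derivation:
'y': a..z range, 26 + ord('y') − ord('a') = 50
'w': a..z range, 26 + ord('w') − ord('a') = 48
'p': a..z range, 26 + ord('p') − ord('a') = 41
'a': a..z range, 26 + ord('a') − ord('a') = 26
'E': A..Z range, ord('E') − ord('A') = 4
'G': A..Z range, ord('G') − ord('A') = 6
'0': 0..9 range, 52 + ord('0') − ord('0') = 52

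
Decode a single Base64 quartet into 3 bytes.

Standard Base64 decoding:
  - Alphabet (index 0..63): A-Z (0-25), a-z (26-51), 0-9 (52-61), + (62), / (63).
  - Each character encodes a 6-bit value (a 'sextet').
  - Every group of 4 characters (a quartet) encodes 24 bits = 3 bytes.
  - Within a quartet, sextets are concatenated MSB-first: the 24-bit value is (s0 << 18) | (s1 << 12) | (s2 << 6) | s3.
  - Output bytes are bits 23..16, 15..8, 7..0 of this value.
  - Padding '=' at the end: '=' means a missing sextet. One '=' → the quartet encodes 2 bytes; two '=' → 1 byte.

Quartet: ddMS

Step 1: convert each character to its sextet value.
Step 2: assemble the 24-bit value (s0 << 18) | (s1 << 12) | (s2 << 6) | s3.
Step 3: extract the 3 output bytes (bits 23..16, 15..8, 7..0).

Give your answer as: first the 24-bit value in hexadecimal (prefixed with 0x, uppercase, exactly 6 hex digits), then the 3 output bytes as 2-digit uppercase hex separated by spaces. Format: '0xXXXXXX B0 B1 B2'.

Sextets: d=29, d=29, M=12, S=18
24-bit: (29<<18) | (29<<12) | (12<<6) | 18
      = 0x740000 | 0x01D000 | 0x000300 | 0x000012
      = 0x75D312
Bytes: (v>>16)&0xFF=75, (v>>8)&0xFF=D3, v&0xFF=12

Answer: 0x75D312 75 D3 12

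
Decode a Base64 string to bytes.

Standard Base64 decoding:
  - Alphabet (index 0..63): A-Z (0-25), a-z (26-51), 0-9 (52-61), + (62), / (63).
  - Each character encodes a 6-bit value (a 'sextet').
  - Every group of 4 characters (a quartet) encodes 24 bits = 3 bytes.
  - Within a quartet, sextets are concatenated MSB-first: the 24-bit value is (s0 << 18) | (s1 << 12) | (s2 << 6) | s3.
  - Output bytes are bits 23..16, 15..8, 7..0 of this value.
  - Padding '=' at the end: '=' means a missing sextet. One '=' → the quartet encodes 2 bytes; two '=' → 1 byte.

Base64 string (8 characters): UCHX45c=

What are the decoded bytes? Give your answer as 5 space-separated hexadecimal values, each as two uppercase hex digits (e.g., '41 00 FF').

After char 0 ('U'=20): chars_in_quartet=1 acc=0x14 bytes_emitted=0
After char 1 ('C'=2): chars_in_quartet=2 acc=0x502 bytes_emitted=0
After char 2 ('H'=7): chars_in_quartet=3 acc=0x14087 bytes_emitted=0
After char 3 ('X'=23): chars_in_quartet=4 acc=0x5021D7 -> emit 50 21 D7, reset; bytes_emitted=3
After char 4 ('4'=56): chars_in_quartet=1 acc=0x38 bytes_emitted=3
After char 5 ('5'=57): chars_in_quartet=2 acc=0xE39 bytes_emitted=3
After char 6 ('c'=28): chars_in_quartet=3 acc=0x38E5C bytes_emitted=3
Padding '=': partial quartet acc=0x38E5C -> emit E3 97; bytes_emitted=5

Answer: 50 21 D7 E3 97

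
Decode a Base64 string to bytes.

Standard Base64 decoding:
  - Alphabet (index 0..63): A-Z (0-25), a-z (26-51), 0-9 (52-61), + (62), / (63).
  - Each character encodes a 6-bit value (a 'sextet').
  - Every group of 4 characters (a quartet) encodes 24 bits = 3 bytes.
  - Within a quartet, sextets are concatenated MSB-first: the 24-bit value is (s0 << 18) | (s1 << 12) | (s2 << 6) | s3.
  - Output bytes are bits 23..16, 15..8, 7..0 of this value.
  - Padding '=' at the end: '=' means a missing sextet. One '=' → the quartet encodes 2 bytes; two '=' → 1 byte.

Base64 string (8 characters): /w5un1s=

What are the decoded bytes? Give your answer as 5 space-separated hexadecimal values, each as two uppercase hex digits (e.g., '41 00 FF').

Answer: FF 0E 6E 9F 5B

Derivation:
After char 0 ('/'=63): chars_in_quartet=1 acc=0x3F bytes_emitted=0
After char 1 ('w'=48): chars_in_quartet=2 acc=0xFF0 bytes_emitted=0
After char 2 ('5'=57): chars_in_quartet=3 acc=0x3FC39 bytes_emitted=0
After char 3 ('u'=46): chars_in_quartet=4 acc=0xFF0E6E -> emit FF 0E 6E, reset; bytes_emitted=3
After char 4 ('n'=39): chars_in_quartet=1 acc=0x27 bytes_emitted=3
After char 5 ('1'=53): chars_in_quartet=2 acc=0x9F5 bytes_emitted=3
After char 6 ('s'=44): chars_in_quartet=3 acc=0x27D6C bytes_emitted=3
Padding '=': partial quartet acc=0x27D6C -> emit 9F 5B; bytes_emitted=5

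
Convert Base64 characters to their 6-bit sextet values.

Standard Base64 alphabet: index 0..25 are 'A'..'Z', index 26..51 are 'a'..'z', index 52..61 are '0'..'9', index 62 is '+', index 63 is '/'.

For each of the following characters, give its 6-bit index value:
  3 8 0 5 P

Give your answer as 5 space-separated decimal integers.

'3': 0..9 range, 52 + ord('3') − ord('0') = 55
'8': 0..9 range, 52 + ord('8') − ord('0') = 60
'0': 0..9 range, 52 + ord('0') − ord('0') = 52
'5': 0..9 range, 52 + ord('5') − ord('0') = 57
'P': A..Z range, ord('P') − ord('A') = 15

Answer: 55 60 52 57 15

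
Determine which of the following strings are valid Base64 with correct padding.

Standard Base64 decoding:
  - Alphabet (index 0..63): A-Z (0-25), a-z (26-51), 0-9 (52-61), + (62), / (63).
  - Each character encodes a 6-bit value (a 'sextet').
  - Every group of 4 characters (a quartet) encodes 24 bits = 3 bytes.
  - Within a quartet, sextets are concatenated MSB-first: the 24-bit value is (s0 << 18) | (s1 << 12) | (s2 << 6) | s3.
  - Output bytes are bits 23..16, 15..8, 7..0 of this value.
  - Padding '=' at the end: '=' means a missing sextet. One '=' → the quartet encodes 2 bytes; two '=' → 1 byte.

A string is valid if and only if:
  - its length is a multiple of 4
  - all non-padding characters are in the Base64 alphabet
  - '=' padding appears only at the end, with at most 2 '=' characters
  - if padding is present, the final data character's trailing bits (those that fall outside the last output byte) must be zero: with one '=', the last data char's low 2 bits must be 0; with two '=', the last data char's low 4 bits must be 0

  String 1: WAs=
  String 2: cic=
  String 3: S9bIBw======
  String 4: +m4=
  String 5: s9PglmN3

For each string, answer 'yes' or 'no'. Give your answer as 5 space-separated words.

String 1: 'WAs=' → valid
String 2: 'cic=' → valid
String 3: 'S9bIBw======' → invalid (6 pad chars (max 2))
String 4: '+m4=' → valid
String 5: 's9PglmN3' → valid

Answer: yes yes no yes yes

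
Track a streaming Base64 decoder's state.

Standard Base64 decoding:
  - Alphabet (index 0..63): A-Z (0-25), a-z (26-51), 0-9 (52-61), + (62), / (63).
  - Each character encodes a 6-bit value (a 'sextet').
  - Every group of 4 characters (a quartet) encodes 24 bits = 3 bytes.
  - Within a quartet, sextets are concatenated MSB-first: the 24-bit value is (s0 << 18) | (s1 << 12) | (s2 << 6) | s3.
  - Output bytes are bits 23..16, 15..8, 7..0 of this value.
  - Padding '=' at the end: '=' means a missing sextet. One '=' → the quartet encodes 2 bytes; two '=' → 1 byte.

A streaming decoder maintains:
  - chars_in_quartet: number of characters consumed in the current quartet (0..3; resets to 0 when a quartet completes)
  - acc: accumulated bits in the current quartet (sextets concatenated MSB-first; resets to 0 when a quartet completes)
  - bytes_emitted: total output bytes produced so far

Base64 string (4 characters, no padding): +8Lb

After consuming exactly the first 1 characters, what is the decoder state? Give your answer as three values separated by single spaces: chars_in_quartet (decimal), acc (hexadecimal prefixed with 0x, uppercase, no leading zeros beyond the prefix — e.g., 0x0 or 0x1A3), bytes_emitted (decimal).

After char 0 ('+'=62): chars_in_quartet=1 acc=0x3E bytes_emitted=0

Answer: 1 0x3E 0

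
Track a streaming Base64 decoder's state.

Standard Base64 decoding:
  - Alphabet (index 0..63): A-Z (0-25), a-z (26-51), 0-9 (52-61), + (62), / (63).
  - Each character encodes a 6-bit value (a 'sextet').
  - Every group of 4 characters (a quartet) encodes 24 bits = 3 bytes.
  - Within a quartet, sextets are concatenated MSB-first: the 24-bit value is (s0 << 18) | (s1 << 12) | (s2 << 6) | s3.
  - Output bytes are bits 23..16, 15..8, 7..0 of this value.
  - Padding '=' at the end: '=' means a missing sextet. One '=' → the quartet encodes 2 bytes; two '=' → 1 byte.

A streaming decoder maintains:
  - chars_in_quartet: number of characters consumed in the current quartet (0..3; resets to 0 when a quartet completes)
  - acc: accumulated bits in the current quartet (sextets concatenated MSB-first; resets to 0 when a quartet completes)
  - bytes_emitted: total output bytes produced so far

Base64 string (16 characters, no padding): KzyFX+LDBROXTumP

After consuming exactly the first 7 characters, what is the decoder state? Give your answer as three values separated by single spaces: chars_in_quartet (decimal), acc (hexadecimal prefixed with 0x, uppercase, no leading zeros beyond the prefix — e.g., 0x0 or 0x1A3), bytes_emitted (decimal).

After char 0 ('K'=10): chars_in_quartet=1 acc=0xA bytes_emitted=0
After char 1 ('z'=51): chars_in_quartet=2 acc=0x2B3 bytes_emitted=0
After char 2 ('y'=50): chars_in_quartet=3 acc=0xACF2 bytes_emitted=0
After char 3 ('F'=5): chars_in_quartet=4 acc=0x2B3C85 -> emit 2B 3C 85, reset; bytes_emitted=3
After char 4 ('X'=23): chars_in_quartet=1 acc=0x17 bytes_emitted=3
After char 5 ('+'=62): chars_in_quartet=2 acc=0x5FE bytes_emitted=3
After char 6 ('L'=11): chars_in_quartet=3 acc=0x17F8B bytes_emitted=3

Answer: 3 0x17F8B 3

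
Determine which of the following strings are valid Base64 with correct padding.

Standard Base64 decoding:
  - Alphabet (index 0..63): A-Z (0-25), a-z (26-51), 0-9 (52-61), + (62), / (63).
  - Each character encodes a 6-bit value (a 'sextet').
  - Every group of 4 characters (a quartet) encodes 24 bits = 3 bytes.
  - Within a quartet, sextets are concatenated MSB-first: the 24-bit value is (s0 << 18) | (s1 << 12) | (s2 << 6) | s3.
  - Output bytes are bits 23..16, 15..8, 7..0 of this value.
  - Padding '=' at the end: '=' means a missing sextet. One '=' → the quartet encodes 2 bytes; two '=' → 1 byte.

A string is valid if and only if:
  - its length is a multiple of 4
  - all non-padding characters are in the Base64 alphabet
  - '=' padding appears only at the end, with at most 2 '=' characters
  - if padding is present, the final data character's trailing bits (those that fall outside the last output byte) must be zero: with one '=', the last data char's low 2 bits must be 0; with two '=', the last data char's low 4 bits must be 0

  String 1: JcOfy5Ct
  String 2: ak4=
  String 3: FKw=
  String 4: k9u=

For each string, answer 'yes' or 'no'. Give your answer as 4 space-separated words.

String 1: 'JcOfy5Ct' → valid
String 2: 'ak4=' → valid
String 3: 'FKw=' → valid
String 4: 'k9u=' → invalid (bad trailing bits)

Answer: yes yes yes no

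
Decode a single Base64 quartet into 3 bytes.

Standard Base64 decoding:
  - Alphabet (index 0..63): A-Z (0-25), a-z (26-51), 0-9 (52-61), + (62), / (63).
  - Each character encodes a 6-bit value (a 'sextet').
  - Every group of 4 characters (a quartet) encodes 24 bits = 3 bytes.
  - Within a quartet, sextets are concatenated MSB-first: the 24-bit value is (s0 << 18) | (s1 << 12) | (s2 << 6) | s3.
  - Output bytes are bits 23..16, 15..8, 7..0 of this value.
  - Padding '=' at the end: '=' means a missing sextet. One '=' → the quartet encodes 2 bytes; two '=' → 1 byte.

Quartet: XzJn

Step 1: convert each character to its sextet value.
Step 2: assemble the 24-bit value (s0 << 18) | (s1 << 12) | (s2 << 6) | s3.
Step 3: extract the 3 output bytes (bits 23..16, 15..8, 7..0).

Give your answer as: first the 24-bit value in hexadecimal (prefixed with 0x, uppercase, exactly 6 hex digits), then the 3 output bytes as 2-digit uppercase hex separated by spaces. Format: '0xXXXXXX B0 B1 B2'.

Answer: 0x5F3267 5F 32 67

Derivation:
Sextets: X=23, z=51, J=9, n=39
24-bit: (23<<18) | (51<<12) | (9<<6) | 39
      = 0x5C0000 | 0x033000 | 0x000240 | 0x000027
      = 0x5F3267
Bytes: (v>>16)&0xFF=5F, (v>>8)&0xFF=32, v&0xFF=67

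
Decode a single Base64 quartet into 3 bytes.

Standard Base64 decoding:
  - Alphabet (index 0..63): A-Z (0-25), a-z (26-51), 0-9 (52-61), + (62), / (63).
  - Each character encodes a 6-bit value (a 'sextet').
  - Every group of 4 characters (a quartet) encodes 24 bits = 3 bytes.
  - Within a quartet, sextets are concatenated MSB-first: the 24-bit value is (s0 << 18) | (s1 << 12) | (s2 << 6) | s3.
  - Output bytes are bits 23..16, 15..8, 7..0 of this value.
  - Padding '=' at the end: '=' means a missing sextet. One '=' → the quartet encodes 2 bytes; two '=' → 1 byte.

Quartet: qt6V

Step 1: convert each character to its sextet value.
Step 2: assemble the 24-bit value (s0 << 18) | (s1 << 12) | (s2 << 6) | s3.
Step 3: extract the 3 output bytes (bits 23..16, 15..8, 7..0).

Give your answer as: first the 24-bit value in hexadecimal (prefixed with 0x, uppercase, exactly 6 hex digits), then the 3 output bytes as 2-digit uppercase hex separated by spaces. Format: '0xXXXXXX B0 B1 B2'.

Sextets: q=42, t=45, 6=58, V=21
24-bit: (42<<18) | (45<<12) | (58<<6) | 21
      = 0xA80000 | 0x02D000 | 0x000E80 | 0x000015
      = 0xAADE95
Bytes: (v>>16)&0xFF=AA, (v>>8)&0xFF=DE, v&0xFF=95

Answer: 0xAADE95 AA DE 95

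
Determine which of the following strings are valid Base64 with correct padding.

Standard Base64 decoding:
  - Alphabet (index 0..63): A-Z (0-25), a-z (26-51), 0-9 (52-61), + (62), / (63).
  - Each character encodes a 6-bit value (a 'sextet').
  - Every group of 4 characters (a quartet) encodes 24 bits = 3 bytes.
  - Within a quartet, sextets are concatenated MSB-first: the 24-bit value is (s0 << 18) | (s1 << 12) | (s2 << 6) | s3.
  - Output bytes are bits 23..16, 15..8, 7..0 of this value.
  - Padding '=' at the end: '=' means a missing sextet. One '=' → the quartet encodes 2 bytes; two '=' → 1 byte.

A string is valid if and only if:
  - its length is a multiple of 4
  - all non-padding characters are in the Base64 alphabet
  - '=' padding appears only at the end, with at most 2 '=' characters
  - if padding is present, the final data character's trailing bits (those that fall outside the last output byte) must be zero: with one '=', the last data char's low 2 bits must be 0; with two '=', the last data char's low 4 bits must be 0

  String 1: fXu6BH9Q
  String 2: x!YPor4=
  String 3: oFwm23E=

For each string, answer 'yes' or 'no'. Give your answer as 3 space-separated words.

String 1: 'fXu6BH9Q' → valid
String 2: 'x!YPor4=' → invalid (bad char(s): ['!'])
String 3: 'oFwm23E=' → valid

Answer: yes no yes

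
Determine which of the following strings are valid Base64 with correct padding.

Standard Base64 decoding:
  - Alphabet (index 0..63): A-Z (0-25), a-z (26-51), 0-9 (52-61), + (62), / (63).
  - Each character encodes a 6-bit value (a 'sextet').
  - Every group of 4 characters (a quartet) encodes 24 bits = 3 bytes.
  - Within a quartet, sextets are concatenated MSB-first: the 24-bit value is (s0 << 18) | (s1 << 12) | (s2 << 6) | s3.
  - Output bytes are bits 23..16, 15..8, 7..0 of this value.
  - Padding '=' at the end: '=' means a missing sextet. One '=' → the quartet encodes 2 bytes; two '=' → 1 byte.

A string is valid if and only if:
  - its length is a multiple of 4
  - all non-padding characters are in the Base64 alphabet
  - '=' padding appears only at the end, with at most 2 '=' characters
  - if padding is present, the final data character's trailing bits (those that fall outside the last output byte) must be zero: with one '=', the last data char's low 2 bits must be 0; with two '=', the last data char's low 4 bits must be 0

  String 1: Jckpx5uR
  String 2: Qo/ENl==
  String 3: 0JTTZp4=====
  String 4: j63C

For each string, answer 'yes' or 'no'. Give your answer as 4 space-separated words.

Answer: yes no no yes

Derivation:
String 1: 'Jckpx5uR' → valid
String 2: 'Qo/ENl==' → invalid (bad trailing bits)
String 3: '0JTTZp4=====' → invalid (5 pad chars (max 2))
String 4: 'j63C' → valid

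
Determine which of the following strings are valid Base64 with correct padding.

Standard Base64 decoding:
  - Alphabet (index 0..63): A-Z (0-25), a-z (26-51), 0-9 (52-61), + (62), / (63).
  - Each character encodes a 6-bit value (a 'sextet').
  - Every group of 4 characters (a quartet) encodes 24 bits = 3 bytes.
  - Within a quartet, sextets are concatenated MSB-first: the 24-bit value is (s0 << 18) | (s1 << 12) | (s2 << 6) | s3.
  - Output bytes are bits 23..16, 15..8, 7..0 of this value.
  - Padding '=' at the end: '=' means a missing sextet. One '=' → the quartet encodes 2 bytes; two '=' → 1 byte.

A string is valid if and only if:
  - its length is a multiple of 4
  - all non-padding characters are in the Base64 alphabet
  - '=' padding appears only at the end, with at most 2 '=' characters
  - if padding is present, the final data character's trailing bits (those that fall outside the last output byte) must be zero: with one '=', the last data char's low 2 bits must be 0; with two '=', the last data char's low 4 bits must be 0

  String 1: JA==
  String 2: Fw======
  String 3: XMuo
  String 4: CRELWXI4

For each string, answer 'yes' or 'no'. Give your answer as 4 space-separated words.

Answer: yes no yes yes

Derivation:
String 1: 'JA==' → valid
String 2: 'Fw======' → invalid (6 pad chars (max 2))
String 3: 'XMuo' → valid
String 4: 'CRELWXI4' → valid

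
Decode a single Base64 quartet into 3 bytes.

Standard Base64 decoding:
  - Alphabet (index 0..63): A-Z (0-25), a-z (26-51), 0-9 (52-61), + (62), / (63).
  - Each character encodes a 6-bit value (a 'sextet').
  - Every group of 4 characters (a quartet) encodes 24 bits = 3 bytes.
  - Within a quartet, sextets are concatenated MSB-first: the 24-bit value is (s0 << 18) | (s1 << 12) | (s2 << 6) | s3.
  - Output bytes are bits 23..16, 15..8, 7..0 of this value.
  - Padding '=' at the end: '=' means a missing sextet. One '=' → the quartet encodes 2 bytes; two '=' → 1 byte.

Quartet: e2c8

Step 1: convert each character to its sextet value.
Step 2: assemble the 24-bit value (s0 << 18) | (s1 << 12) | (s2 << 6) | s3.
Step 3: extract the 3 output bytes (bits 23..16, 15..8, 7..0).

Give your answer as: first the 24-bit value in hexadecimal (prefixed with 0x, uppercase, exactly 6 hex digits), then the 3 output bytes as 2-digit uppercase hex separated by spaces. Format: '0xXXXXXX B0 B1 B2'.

Answer: 0x7B673C 7B 67 3C

Derivation:
Sextets: e=30, 2=54, c=28, 8=60
24-bit: (30<<18) | (54<<12) | (28<<6) | 60
      = 0x780000 | 0x036000 | 0x000700 | 0x00003C
      = 0x7B673C
Bytes: (v>>16)&0xFF=7B, (v>>8)&0xFF=67, v&0xFF=3C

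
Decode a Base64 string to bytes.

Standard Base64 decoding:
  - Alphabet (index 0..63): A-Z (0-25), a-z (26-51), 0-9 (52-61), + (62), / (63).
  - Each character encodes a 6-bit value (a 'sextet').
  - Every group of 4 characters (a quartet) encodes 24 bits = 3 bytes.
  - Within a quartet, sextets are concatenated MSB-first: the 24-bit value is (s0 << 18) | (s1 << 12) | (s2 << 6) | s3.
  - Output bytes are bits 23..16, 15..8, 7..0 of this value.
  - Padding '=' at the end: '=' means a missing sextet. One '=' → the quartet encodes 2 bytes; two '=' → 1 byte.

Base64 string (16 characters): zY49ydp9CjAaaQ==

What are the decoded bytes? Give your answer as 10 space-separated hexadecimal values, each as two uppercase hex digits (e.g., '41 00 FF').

After char 0 ('z'=51): chars_in_quartet=1 acc=0x33 bytes_emitted=0
After char 1 ('Y'=24): chars_in_quartet=2 acc=0xCD8 bytes_emitted=0
After char 2 ('4'=56): chars_in_quartet=3 acc=0x33638 bytes_emitted=0
After char 3 ('9'=61): chars_in_quartet=4 acc=0xCD8E3D -> emit CD 8E 3D, reset; bytes_emitted=3
After char 4 ('y'=50): chars_in_quartet=1 acc=0x32 bytes_emitted=3
After char 5 ('d'=29): chars_in_quartet=2 acc=0xC9D bytes_emitted=3
After char 6 ('p'=41): chars_in_quartet=3 acc=0x32769 bytes_emitted=3
After char 7 ('9'=61): chars_in_quartet=4 acc=0xC9DA7D -> emit C9 DA 7D, reset; bytes_emitted=6
After char 8 ('C'=2): chars_in_quartet=1 acc=0x2 bytes_emitted=6
After char 9 ('j'=35): chars_in_quartet=2 acc=0xA3 bytes_emitted=6
After char 10 ('A'=0): chars_in_quartet=3 acc=0x28C0 bytes_emitted=6
After char 11 ('a'=26): chars_in_quartet=4 acc=0xA301A -> emit 0A 30 1A, reset; bytes_emitted=9
After char 12 ('a'=26): chars_in_quartet=1 acc=0x1A bytes_emitted=9
After char 13 ('Q'=16): chars_in_quartet=2 acc=0x690 bytes_emitted=9
Padding '==': partial quartet acc=0x690 -> emit 69; bytes_emitted=10

Answer: CD 8E 3D C9 DA 7D 0A 30 1A 69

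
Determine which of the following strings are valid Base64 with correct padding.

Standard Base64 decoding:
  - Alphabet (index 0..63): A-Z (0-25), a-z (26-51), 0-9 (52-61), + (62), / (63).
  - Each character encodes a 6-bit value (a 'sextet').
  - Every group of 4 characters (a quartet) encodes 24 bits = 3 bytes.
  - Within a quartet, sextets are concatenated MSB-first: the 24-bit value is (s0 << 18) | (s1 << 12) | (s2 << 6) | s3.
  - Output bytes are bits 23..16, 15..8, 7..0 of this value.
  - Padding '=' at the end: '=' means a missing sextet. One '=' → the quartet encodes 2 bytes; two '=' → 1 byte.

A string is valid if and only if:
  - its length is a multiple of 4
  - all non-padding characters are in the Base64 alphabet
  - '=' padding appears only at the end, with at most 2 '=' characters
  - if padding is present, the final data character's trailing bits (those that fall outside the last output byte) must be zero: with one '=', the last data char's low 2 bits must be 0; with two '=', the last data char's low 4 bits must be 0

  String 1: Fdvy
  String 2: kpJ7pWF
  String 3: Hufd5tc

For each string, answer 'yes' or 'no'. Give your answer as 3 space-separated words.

Answer: yes no no

Derivation:
String 1: 'Fdvy' → valid
String 2: 'kpJ7pWF' → invalid (len=7 not mult of 4)
String 3: 'Hufd5tc' → invalid (len=7 not mult of 4)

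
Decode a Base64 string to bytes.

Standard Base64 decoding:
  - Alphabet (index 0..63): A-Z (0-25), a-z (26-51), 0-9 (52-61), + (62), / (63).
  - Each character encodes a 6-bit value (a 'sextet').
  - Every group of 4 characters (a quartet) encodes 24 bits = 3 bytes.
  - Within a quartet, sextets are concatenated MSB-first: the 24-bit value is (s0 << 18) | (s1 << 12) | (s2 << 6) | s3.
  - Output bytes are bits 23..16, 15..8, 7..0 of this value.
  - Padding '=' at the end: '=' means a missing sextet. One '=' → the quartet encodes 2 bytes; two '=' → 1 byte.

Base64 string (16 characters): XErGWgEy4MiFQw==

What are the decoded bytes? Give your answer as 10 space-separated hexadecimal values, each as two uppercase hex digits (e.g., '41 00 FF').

Answer: 5C 4A C6 5A 01 32 E0 C8 85 43

Derivation:
After char 0 ('X'=23): chars_in_quartet=1 acc=0x17 bytes_emitted=0
After char 1 ('E'=4): chars_in_quartet=2 acc=0x5C4 bytes_emitted=0
After char 2 ('r'=43): chars_in_quartet=3 acc=0x1712B bytes_emitted=0
After char 3 ('G'=6): chars_in_quartet=4 acc=0x5C4AC6 -> emit 5C 4A C6, reset; bytes_emitted=3
After char 4 ('W'=22): chars_in_quartet=1 acc=0x16 bytes_emitted=3
After char 5 ('g'=32): chars_in_quartet=2 acc=0x5A0 bytes_emitted=3
After char 6 ('E'=4): chars_in_quartet=3 acc=0x16804 bytes_emitted=3
After char 7 ('y'=50): chars_in_quartet=4 acc=0x5A0132 -> emit 5A 01 32, reset; bytes_emitted=6
After char 8 ('4'=56): chars_in_quartet=1 acc=0x38 bytes_emitted=6
After char 9 ('M'=12): chars_in_quartet=2 acc=0xE0C bytes_emitted=6
After char 10 ('i'=34): chars_in_quartet=3 acc=0x38322 bytes_emitted=6
After char 11 ('F'=5): chars_in_quartet=4 acc=0xE0C885 -> emit E0 C8 85, reset; bytes_emitted=9
After char 12 ('Q'=16): chars_in_quartet=1 acc=0x10 bytes_emitted=9
After char 13 ('w'=48): chars_in_quartet=2 acc=0x430 bytes_emitted=9
Padding '==': partial quartet acc=0x430 -> emit 43; bytes_emitted=10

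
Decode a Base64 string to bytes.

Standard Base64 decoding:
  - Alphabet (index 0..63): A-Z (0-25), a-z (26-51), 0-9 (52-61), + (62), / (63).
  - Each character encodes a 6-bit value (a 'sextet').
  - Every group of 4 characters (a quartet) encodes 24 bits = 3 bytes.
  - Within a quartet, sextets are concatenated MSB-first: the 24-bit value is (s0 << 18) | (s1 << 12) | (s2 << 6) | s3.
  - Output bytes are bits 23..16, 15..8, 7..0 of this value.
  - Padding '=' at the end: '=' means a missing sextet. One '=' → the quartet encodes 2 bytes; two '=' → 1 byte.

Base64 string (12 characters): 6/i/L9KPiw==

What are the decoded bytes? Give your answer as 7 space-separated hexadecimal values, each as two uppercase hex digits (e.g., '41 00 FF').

Answer: EB F8 BF 2F D2 8F 8B

Derivation:
After char 0 ('6'=58): chars_in_quartet=1 acc=0x3A bytes_emitted=0
After char 1 ('/'=63): chars_in_quartet=2 acc=0xEBF bytes_emitted=0
After char 2 ('i'=34): chars_in_quartet=3 acc=0x3AFE2 bytes_emitted=0
After char 3 ('/'=63): chars_in_quartet=4 acc=0xEBF8BF -> emit EB F8 BF, reset; bytes_emitted=3
After char 4 ('L'=11): chars_in_quartet=1 acc=0xB bytes_emitted=3
After char 5 ('9'=61): chars_in_quartet=2 acc=0x2FD bytes_emitted=3
After char 6 ('K'=10): chars_in_quartet=3 acc=0xBF4A bytes_emitted=3
After char 7 ('P'=15): chars_in_quartet=4 acc=0x2FD28F -> emit 2F D2 8F, reset; bytes_emitted=6
After char 8 ('i'=34): chars_in_quartet=1 acc=0x22 bytes_emitted=6
After char 9 ('w'=48): chars_in_quartet=2 acc=0x8B0 bytes_emitted=6
Padding '==': partial quartet acc=0x8B0 -> emit 8B; bytes_emitted=7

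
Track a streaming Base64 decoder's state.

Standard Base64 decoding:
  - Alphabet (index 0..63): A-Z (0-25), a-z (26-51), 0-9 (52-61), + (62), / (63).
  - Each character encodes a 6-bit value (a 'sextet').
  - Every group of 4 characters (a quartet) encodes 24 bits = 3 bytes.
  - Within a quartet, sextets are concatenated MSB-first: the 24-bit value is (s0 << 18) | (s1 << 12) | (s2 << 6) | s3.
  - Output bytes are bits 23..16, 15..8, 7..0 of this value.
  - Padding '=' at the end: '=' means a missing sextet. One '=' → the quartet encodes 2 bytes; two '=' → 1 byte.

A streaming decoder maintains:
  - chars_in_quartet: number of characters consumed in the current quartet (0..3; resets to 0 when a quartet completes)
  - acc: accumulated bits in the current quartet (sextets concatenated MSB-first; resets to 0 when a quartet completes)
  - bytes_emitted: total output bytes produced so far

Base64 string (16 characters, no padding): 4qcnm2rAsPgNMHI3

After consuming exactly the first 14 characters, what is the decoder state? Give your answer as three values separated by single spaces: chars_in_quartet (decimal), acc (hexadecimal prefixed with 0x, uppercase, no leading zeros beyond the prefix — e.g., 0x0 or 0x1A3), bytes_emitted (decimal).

After char 0 ('4'=56): chars_in_quartet=1 acc=0x38 bytes_emitted=0
After char 1 ('q'=42): chars_in_quartet=2 acc=0xE2A bytes_emitted=0
After char 2 ('c'=28): chars_in_quartet=3 acc=0x38A9C bytes_emitted=0
After char 3 ('n'=39): chars_in_quartet=4 acc=0xE2A727 -> emit E2 A7 27, reset; bytes_emitted=3
After char 4 ('m'=38): chars_in_quartet=1 acc=0x26 bytes_emitted=3
After char 5 ('2'=54): chars_in_quartet=2 acc=0x9B6 bytes_emitted=3
After char 6 ('r'=43): chars_in_quartet=3 acc=0x26DAB bytes_emitted=3
After char 7 ('A'=0): chars_in_quartet=4 acc=0x9B6AC0 -> emit 9B 6A C0, reset; bytes_emitted=6
After char 8 ('s'=44): chars_in_quartet=1 acc=0x2C bytes_emitted=6
After char 9 ('P'=15): chars_in_quartet=2 acc=0xB0F bytes_emitted=6
After char 10 ('g'=32): chars_in_quartet=3 acc=0x2C3E0 bytes_emitted=6
After char 11 ('N'=13): chars_in_quartet=4 acc=0xB0F80D -> emit B0 F8 0D, reset; bytes_emitted=9
After char 12 ('M'=12): chars_in_quartet=1 acc=0xC bytes_emitted=9
After char 13 ('H'=7): chars_in_quartet=2 acc=0x307 bytes_emitted=9

Answer: 2 0x307 9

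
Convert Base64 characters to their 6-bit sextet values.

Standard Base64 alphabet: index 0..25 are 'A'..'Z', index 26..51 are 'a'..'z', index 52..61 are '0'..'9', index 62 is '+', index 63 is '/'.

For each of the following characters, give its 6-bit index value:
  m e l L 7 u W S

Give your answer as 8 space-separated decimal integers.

Answer: 38 30 37 11 59 46 22 18

Derivation:
'm': a..z range, 26 + ord('m') − ord('a') = 38
'e': a..z range, 26 + ord('e') − ord('a') = 30
'l': a..z range, 26 + ord('l') − ord('a') = 37
'L': A..Z range, ord('L') − ord('A') = 11
'7': 0..9 range, 52 + ord('7') − ord('0') = 59
'u': a..z range, 26 + ord('u') − ord('a') = 46
'W': A..Z range, ord('W') − ord('A') = 22
'S': A..Z range, ord('S') − ord('A') = 18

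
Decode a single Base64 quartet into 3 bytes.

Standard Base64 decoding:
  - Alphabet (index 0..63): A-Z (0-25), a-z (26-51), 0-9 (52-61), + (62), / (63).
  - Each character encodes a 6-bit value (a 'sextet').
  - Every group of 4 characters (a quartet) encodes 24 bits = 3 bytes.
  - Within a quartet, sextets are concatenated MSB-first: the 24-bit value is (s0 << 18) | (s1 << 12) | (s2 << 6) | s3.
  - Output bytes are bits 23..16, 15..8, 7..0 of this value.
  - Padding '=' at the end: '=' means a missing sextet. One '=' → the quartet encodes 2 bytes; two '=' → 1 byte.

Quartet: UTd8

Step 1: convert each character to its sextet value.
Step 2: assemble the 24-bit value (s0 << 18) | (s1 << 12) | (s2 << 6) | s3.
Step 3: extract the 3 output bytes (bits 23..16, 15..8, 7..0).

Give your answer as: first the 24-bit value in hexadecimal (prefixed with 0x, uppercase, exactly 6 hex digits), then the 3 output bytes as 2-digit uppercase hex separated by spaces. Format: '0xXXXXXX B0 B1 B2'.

Answer: 0x51377C 51 37 7C

Derivation:
Sextets: U=20, T=19, d=29, 8=60
24-bit: (20<<18) | (19<<12) | (29<<6) | 60
      = 0x500000 | 0x013000 | 0x000740 | 0x00003C
      = 0x51377C
Bytes: (v>>16)&0xFF=51, (v>>8)&0xFF=37, v&0xFF=7C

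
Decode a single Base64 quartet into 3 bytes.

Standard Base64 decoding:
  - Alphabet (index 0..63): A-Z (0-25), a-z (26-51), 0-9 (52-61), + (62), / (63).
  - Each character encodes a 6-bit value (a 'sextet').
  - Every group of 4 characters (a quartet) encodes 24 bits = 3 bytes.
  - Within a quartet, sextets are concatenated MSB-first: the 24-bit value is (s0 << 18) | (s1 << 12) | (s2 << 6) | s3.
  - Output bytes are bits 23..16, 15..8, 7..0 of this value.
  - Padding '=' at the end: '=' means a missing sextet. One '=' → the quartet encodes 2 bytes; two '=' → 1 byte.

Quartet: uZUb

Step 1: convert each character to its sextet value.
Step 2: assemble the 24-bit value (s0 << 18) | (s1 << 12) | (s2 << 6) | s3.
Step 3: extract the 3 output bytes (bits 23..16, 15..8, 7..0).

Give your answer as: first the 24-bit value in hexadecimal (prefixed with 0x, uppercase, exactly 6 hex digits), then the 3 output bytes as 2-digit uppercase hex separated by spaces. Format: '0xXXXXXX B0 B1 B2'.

Sextets: u=46, Z=25, U=20, b=27
24-bit: (46<<18) | (25<<12) | (20<<6) | 27
      = 0xB80000 | 0x019000 | 0x000500 | 0x00001B
      = 0xB9951B
Bytes: (v>>16)&0xFF=B9, (v>>8)&0xFF=95, v&0xFF=1B

Answer: 0xB9951B B9 95 1B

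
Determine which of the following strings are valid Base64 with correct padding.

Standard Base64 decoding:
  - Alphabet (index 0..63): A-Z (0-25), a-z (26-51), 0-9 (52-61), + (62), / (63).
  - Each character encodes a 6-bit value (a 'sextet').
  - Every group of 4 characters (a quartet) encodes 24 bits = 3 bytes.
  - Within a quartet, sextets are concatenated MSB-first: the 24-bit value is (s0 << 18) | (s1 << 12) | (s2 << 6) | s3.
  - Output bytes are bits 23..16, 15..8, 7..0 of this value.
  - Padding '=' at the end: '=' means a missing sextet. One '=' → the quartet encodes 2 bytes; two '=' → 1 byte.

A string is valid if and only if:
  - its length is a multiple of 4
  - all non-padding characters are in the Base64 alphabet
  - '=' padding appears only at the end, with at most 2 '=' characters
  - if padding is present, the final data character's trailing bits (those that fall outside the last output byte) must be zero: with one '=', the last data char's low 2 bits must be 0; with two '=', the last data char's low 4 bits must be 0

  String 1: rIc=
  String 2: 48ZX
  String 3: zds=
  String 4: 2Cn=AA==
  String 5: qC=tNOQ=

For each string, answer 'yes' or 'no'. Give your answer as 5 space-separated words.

Answer: yes yes yes no no

Derivation:
String 1: 'rIc=' → valid
String 2: '48ZX' → valid
String 3: 'zds=' → valid
String 4: '2Cn=AA==' → invalid (bad char(s): ['=']; '=' in middle)
String 5: 'qC=tNOQ=' → invalid (bad char(s): ['=']; '=' in middle)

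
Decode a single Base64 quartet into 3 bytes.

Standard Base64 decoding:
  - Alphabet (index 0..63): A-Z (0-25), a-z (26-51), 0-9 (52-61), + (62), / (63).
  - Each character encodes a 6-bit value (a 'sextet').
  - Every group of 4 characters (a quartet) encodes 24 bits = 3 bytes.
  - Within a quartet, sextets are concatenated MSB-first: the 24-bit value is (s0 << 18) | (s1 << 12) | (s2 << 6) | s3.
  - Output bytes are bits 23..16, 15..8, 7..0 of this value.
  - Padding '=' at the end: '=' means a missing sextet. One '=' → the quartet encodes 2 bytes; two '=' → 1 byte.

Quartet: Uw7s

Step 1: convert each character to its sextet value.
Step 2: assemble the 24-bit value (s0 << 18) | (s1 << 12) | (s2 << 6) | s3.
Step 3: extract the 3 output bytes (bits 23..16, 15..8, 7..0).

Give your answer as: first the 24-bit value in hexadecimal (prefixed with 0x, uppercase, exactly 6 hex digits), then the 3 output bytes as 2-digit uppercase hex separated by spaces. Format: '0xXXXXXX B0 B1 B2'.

Answer: 0x530EEC 53 0E EC

Derivation:
Sextets: U=20, w=48, 7=59, s=44
24-bit: (20<<18) | (48<<12) | (59<<6) | 44
      = 0x500000 | 0x030000 | 0x000EC0 | 0x00002C
      = 0x530EEC
Bytes: (v>>16)&0xFF=53, (v>>8)&0xFF=0E, v&0xFF=EC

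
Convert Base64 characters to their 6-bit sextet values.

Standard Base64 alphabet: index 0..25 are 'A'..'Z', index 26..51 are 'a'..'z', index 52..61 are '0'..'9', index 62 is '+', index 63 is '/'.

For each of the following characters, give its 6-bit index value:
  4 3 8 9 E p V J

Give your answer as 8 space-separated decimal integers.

'4': 0..9 range, 52 + ord('4') − ord('0') = 56
'3': 0..9 range, 52 + ord('3') − ord('0') = 55
'8': 0..9 range, 52 + ord('8') − ord('0') = 60
'9': 0..9 range, 52 + ord('9') − ord('0') = 61
'E': A..Z range, ord('E') − ord('A') = 4
'p': a..z range, 26 + ord('p') − ord('a') = 41
'V': A..Z range, ord('V') − ord('A') = 21
'J': A..Z range, ord('J') − ord('A') = 9

Answer: 56 55 60 61 4 41 21 9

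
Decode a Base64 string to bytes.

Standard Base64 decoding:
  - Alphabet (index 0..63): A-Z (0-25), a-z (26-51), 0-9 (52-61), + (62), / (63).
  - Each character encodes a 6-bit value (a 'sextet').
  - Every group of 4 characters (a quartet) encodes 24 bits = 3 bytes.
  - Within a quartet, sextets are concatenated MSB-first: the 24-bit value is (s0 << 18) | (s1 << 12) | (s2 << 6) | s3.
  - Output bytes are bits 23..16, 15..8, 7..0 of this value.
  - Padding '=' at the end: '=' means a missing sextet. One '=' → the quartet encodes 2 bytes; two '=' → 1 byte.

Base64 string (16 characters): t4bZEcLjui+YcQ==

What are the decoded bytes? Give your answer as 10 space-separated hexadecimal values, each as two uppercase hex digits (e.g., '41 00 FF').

Answer: B7 86 D9 11 C2 E3 BA 2F 98 71

Derivation:
After char 0 ('t'=45): chars_in_quartet=1 acc=0x2D bytes_emitted=0
After char 1 ('4'=56): chars_in_quartet=2 acc=0xB78 bytes_emitted=0
After char 2 ('b'=27): chars_in_quartet=3 acc=0x2DE1B bytes_emitted=0
After char 3 ('Z'=25): chars_in_quartet=4 acc=0xB786D9 -> emit B7 86 D9, reset; bytes_emitted=3
After char 4 ('E'=4): chars_in_quartet=1 acc=0x4 bytes_emitted=3
After char 5 ('c'=28): chars_in_quartet=2 acc=0x11C bytes_emitted=3
After char 6 ('L'=11): chars_in_quartet=3 acc=0x470B bytes_emitted=3
After char 7 ('j'=35): chars_in_quartet=4 acc=0x11C2E3 -> emit 11 C2 E3, reset; bytes_emitted=6
After char 8 ('u'=46): chars_in_quartet=1 acc=0x2E bytes_emitted=6
After char 9 ('i'=34): chars_in_quartet=2 acc=0xBA2 bytes_emitted=6
After char 10 ('+'=62): chars_in_quartet=3 acc=0x2E8BE bytes_emitted=6
After char 11 ('Y'=24): chars_in_quartet=4 acc=0xBA2F98 -> emit BA 2F 98, reset; bytes_emitted=9
After char 12 ('c'=28): chars_in_quartet=1 acc=0x1C bytes_emitted=9
After char 13 ('Q'=16): chars_in_quartet=2 acc=0x710 bytes_emitted=9
Padding '==': partial quartet acc=0x710 -> emit 71; bytes_emitted=10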